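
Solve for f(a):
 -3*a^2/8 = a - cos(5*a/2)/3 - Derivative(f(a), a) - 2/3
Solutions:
 f(a) = C1 + a^3/8 + a^2/2 - 2*a/3 - 2*sin(5*a/2)/15


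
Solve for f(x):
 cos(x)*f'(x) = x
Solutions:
 f(x) = C1 + Integral(x/cos(x), x)


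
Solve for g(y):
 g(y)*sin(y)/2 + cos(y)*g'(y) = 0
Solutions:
 g(y) = C1*sqrt(cos(y))


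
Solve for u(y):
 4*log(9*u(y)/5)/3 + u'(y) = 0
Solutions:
 3*Integral(1/(log(_y) - log(5) + 2*log(3)), (_y, u(y)))/4 = C1 - y


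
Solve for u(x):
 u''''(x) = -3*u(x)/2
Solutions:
 u(x) = (C1*sin(6^(1/4)*x/2) + C2*cos(6^(1/4)*x/2))*exp(-6^(1/4)*x/2) + (C3*sin(6^(1/4)*x/2) + C4*cos(6^(1/4)*x/2))*exp(6^(1/4)*x/2)


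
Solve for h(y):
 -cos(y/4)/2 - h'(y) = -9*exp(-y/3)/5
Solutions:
 h(y) = C1 - 2*sin(y/4) - 27*exp(-y/3)/5


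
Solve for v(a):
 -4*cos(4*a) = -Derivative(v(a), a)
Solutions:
 v(a) = C1 + sin(4*a)


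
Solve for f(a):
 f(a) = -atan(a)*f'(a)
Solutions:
 f(a) = C1*exp(-Integral(1/atan(a), a))


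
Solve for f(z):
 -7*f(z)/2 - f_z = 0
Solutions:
 f(z) = C1*exp(-7*z/2)


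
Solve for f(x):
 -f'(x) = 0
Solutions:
 f(x) = C1


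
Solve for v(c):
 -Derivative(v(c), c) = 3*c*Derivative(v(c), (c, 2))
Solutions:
 v(c) = C1 + C2*c^(2/3)


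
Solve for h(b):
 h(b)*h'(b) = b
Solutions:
 h(b) = -sqrt(C1 + b^2)
 h(b) = sqrt(C1 + b^2)


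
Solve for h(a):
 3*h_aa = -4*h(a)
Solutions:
 h(a) = C1*sin(2*sqrt(3)*a/3) + C2*cos(2*sqrt(3)*a/3)


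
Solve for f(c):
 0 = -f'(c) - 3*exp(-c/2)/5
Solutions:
 f(c) = C1 + 6*exp(-c/2)/5


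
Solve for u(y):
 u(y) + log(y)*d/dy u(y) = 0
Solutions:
 u(y) = C1*exp(-li(y))


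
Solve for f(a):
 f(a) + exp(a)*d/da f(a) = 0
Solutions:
 f(a) = C1*exp(exp(-a))


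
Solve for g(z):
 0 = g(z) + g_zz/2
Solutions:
 g(z) = C1*sin(sqrt(2)*z) + C2*cos(sqrt(2)*z)


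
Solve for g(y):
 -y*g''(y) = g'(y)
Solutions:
 g(y) = C1 + C2*log(y)


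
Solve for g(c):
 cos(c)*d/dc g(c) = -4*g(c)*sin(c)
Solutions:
 g(c) = C1*cos(c)^4


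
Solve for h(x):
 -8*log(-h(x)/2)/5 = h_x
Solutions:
 5*Integral(1/(log(-_y) - log(2)), (_y, h(x)))/8 = C1 - x


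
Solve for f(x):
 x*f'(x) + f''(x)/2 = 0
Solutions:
 f(x) = C1 + C2*erf(x)


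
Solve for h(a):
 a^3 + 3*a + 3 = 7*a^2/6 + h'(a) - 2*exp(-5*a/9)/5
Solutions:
 h(a) = C1 + a^4/4 - 7*a^3/18 + 3*a^2/2 + 3*a - 18*exp(-5*a/9)/25


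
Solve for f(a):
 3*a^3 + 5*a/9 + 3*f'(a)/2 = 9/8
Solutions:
 f(a) = C1 - a^4/2 - 5*a^2/27 + 3*a/4


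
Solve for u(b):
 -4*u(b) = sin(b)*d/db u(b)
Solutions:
 u(b) = C1*(cos(b)^2 + 2*cos(b) + 1)/(cos(b)^2 - 2*cos(b) + 1)


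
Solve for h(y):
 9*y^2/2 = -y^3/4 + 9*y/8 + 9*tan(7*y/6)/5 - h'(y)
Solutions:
 h(y) = C1 - y^4/16 - 3*y^3/2 + 9*y^2/16 - 54*log(cos(7*y/6))/35


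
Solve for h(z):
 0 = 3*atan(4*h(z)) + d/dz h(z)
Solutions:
 Integral(1/atan(4*_y), (_y, h(z))) = C1 - 3*z


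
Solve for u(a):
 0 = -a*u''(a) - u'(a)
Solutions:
 u(a) = C1 + C2*log(a)


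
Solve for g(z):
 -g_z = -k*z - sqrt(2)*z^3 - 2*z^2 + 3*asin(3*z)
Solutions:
 g(z) = C1 + k*z^2/2 + sqrt(2)*z^4/4 + 2*z^3/3 - 3*z*asin(3*z) - sqrt(1 - 9*z^2)


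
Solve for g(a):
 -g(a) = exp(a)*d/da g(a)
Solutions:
 g(a) = C1*exp(exp(-a))


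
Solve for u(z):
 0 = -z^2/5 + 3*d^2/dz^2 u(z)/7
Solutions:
 u(z) = C1 + C2*z + 7*z^4/180


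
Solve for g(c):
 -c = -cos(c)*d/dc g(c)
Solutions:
 g(c) = C1 + Integral(c/cos(c), c)


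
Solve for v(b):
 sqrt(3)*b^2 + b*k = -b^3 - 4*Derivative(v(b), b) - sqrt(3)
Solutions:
 v(b) = C1 - b^4/16 - sqrt(3)*b^3/12 - b^2*k/8 - sqrt(3)*b/4


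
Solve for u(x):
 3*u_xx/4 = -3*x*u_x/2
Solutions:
 u(x) = C1 + C2*erf(x)


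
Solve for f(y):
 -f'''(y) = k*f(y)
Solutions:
 f(y) = C1*exp(y*(-k)^(1/3)) + C2*exp(y*(-k)^(1/3)*(-1 + sqrt(3)*I)/2) + C3*exp(-y*(-k)^(1/3)*(1 + sqrt(3)*I)/2)


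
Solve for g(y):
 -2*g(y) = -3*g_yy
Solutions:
 g(y) = C1*exp(-sqrt(6)*y/3) + C2*exp(sqrt(6)*y/3)


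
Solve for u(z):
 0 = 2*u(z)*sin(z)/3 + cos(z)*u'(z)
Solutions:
 u(z) = C1*cos(z)^(2/3)


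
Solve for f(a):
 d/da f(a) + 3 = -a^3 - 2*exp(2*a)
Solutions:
 f(a) = C1 - a^4/4 - 3*a - exp(2*a)


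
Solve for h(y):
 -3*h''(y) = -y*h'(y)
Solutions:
 h(y) = C1 + C2*erfi(sqrt(6)*y/6)


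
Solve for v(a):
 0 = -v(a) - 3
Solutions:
 v(a) = -3


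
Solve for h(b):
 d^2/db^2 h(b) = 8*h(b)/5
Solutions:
 h(b) = C1*exp(-2*sqrt(10)*b/5) + C2*exp(2*sqrt(10)*b/5)


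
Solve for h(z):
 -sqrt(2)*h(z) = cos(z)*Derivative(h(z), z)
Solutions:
 h(z) = C1*(sin(z) - 1)^(sqrt(2)/2)/(sin(z) + 1)^(sqrt(2)/2)


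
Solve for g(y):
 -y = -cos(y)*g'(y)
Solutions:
 g(y) = C1 + Integral(y/cos(y), y)


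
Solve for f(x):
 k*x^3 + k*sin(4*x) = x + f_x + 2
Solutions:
 f(x) = C1 + k*x^4/4 - k*cos(4*x)/4 - x^2/2 - 2*x


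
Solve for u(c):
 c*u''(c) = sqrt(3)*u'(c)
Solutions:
 u(c) = C1 + C2*c^(1 + sqrt(3))


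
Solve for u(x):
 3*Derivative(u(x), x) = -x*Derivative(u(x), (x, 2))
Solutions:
 u(x) = C1 + C2/x^2


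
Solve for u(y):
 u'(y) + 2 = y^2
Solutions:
 u(y) = C1 + y^3/3 - 2*y


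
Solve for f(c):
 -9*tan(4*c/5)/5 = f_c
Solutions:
 f(c) = C1 + 9*log(cos(4*c/5))/4


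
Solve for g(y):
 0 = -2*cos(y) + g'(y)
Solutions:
 g(y) = C1 + 2*sin(y)


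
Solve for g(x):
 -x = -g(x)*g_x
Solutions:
 g(x) = -sqrt(C1 + x^2)
 g(x) = sqrt(C1 + x^2)


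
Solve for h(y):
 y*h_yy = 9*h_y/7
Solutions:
 h(y) = C1 + C2*y^(16/7)


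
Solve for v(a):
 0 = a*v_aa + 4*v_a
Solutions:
 v(a) = C1 + C2/a^3


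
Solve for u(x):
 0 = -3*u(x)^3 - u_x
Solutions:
 u(x) = -sqrt(2)*sqrt(-1/(C1 - 3*x))/2
 u(x) = sqrt(2)*sqrt(-1/(C1 - 3*x))/2


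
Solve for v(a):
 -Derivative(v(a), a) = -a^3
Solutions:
 v(a) = C1 + a^4/4


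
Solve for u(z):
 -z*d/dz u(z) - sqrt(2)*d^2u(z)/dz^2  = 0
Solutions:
 u(z) = C1 + C2*erf(2^(1/4)*z/2)


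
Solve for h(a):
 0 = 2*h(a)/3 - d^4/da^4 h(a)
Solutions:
 h(a) = C1*exp(-2^(1/4)*3^(3/4)*a/3) + C2*exp(2^(1/4)*3^(3/4)*a/3) + C3*sin(2^(1/4)*3^(3/4)*a/3) + C4*cos(2^(1/4)*3^(3/4)*a/3)


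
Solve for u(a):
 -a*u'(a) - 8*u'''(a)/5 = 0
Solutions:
 u(a) = C1 + Integral(C2*airyai(-5^(1/3)*a/2) + C3*airybi(-5^(1/3)*a/2), a)


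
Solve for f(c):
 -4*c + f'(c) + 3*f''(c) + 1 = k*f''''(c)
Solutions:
 f(c) = C1 + C2*exp(-2^(1/3)*c*(2^(1/3)*(sqrt((1 - 4/k)/k^2) - 1/k)^(1/3)/2 + 1/(k*(sqrt((1 - 4/k)/k^2) - 1/k)^(1/3)))) + C3*exp(2^(1/3)*c*(2^(1/3)*(sqrt((1 - 4/k)/k^2) - 1/k)^(1/3)/4 - 2^(1/3)*sqrt(3)*I*(sqrt((1 - 4/k)/k^2) - 1/k)^(1/3)/4 - 2/(k*(-1 + sqrt(3)*I)*(sqrt((1 - 4/k)/k^2) - 1/k)^(1/3)))) + C4*exp(2^(1/3)*c*(2^(1/3)*(sqrt((1 - 4/k)/k^2) - 1/k)^(1/3)/4 + 2^(1/3)*sqrt(3)*I*(sqrt((1 - 4/k)/k^2) - 1/k)^(1/3)/4 + 2/(k*(1 + sqrt(3)*I)*(sqrt((1 - 4/k)/k^2) - 1/k)^(1/3)))) + 2*c^2 - 13*c


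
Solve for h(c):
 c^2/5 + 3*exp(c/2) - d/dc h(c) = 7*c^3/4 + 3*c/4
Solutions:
 h(c) = C1 - 7*c^4/16 + c^3/15 - 3*c^2/8 + 6*exp(c/2)


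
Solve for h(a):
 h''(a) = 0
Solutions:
 h(a) = C1 + C2*a


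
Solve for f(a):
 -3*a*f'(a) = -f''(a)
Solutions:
 f(a) = C1 + C2*erfi(sqrt(6)*a/2)


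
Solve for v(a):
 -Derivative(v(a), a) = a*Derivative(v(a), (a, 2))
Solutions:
 v(a) = C1 + C2*log(a)


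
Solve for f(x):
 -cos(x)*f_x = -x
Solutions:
 f(x) = C1 + Integral(x/cos(x), x)


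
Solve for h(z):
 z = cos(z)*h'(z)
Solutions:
 h(z) = C1 + Integral(z/cos(z), z)


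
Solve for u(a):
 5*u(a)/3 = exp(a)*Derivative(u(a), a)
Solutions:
 u(a) = C1*exp(-5*exp(-a)/3)


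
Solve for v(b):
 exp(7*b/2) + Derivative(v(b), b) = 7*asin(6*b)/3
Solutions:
 v(b) = C1 + 7*b*asin(6*b)/3 + 7*sqrt(1 - 36*b^2)/18 - 2*exp(7*b/2)/7


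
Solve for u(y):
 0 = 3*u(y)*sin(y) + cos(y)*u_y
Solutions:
 u(y) = C1*cos(y)^3


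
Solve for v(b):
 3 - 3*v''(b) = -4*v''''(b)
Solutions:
 v(b) = C1 + C2*b + C3*exp(-sqrt(3)*b/2) + C4*exp(sqrt(3)*b/2) + b^2/2


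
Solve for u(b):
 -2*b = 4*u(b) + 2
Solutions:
 u(b) = -b/2 - 1/2


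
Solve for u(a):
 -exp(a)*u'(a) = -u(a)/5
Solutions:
 u(a) = C1*exp(-exp(-a)/5)


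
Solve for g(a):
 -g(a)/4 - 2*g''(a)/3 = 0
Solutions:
 g(a) = C1*sin(sqrt(6)*a/4) + C2*cos(sqrt(6)*a/4)


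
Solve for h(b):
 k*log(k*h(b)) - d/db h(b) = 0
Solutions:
 li(k*h(b))/k = C1 + b*k


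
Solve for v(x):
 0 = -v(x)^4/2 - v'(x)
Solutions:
 v(x) = 2^(1/3)*(1/(C1 + 3*x))^(1/3)
 v(x) = 2^(1/3)*(-3^(2/3) - 3*3^(1/6)*I)*(1/(C1 + x))^(1/3)/6
 v(x) = 2^(1/3)*(-3^(2/3) + 3*3^(1/6)*I)*(1/(C1 + x))^(1/3)/6


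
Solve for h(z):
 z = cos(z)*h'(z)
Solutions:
 h(z) = C1 + Integral(z/cos(z), z)


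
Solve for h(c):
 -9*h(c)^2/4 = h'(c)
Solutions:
 h(c) = 4/(C1 + 9*c)


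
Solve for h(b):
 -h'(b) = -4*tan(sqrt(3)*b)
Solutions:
 h(b) = C1 - 4*sqrt(3)*log(cos(sqrt(3)*b))/3


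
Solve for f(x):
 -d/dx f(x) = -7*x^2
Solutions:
 f(x) = C1 + 7*x^3/3


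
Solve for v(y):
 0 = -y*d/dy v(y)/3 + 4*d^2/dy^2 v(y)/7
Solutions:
 v(y) = C1 + C2*erfi(sqrt(42)*y/12)


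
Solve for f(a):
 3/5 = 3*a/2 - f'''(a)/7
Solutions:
 f(a) = C1 + C2*a + C3*a^2 + 7*a^4/16 - 7*a^3/10


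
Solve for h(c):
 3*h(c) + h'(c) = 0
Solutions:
 h(c) = C1*exp(-3*c)


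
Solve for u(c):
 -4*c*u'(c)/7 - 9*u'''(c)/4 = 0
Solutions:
 u(c) = C1 + Integral(C2*airyai(-2*294^(1/3)*c/21) + C3*airybi(-2*294^(1/3)*c/21), c)


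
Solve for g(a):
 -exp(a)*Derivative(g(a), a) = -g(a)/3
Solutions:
 g(a) = C1*exp(-exp(-a)/3)


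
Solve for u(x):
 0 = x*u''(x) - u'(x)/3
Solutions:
 u(x) = C1 + C2*x^(4/3)


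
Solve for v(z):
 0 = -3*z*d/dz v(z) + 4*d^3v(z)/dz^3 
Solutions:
 v(z) = C1 + Integral(C2*airyai(6^(1/3)*z/2) + C3*airybi(6^(1/3)*z/2), z)


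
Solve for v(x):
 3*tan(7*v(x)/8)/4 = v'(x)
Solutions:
 v(x) = -8*asin(C1*exp(21*x/32))/7 + 8*pi/7
 v(x) = 8*asin(C1*exp(21*x/32))/7


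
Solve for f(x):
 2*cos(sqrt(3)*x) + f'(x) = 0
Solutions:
 f(x) = C1 - 2*sqrt(3)*sin(sqrt(3)*x)/3


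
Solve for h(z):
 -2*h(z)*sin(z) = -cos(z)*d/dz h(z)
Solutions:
 h(z) = C1/cos(z)^2


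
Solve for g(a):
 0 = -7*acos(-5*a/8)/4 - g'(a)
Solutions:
 g(a) = C1 - 7*a*acos(-5*a/8)/4 - 7*sqrt(64 - 25*a^2)/20


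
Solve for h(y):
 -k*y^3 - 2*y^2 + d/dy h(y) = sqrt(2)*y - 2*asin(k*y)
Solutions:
 h(y) = C1 + k*y^4/4 + 2*y^3/3 + sqrt(2)*y^2/2 - 2*Piecewise((y*asin(k*y) + sqrt(-k^2*y^2 + 1)/k, Ne(k, 0)), (0, True))


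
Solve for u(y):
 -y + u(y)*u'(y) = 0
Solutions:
 u(y) = -sqrt(C1 + y^2)
 u(y) = sqrt(C1 + y^2)


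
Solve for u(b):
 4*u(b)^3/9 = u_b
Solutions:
 u(b) = -3*sqrt(2)*sqrt(-1/(C1 + 4*b))/2
 u(b) = 3*sqrt(2)*sqrt(-1/(C1 + 4*b))/2


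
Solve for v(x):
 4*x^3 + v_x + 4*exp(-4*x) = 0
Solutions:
 v(x) = C1 - x^4 + exp(-4*x)


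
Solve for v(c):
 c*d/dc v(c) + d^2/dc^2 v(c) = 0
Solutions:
 v(c) = C1 + C2*erf(sqrt(2)*c/2)


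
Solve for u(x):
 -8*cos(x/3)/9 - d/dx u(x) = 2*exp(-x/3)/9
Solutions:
 u(x) = C1 - 8*sin(x/3)/3 + 2*exp(-x/3)/3


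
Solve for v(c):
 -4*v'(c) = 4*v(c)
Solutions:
 v(c) = C1*exp(-c)


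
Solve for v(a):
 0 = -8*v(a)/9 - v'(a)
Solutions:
 v(a) = C1*exp(-8*a/9)


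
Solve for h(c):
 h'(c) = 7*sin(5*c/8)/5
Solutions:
 h(c) = C1 - 56*cos(5*c/8)/25


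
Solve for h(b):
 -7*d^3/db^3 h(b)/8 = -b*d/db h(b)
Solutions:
 h(b) = C1 + Integral(C2*airyai(2*7^(2/3)*b/7) + C3*airybi(2*7^(2/3)*b/7), b)


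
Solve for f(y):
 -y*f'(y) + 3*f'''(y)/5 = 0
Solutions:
 f(y) = C1 + Integral(C2*airyai(3^(2/3)*5^(1/3)*y/3) + C3*airybi(3^(2/3)*5^(1/3)*y/3), y)


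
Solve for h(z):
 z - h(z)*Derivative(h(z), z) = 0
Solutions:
 h(z) = -sqrt(C1 + z^2)
 h(z) = sqrt(C1 + z^2)


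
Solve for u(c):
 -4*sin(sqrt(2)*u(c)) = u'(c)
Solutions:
 u(c) = sqrt(2)*(pi - acos((-exp(2*sqrt(2)*C1) - exp(8*sqrt(2)*c))/(exp(2*sqrt(2)*C1) - exp(8*sqrt(2)*c)))/2)
 u(c) = sqrt(2)*acos((-exp(2*sqrt(2)*C1) - exp(8*sqrt(2)*c))/(exp(2*sqrt(2)*C1) - exp(8*sqrt(2)*c)))/2


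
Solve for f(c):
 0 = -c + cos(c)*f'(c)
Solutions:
 f(c) = C1 + Integral(c/cos(c), c)


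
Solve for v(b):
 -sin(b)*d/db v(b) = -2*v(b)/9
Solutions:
 v(b) = C1*(cos(b) - 1)^(1/9)/(cos(b) + 1)^(1/9)


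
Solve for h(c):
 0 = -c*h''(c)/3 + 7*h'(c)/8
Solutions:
 h(c) = C1 + C2*c^(29/8)


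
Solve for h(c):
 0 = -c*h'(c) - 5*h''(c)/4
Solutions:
 h(c) = C1 + C2*erf(sqrt(10)*c/5)


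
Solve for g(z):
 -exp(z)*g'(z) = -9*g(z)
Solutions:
 g(z) = C1*exp(-9*exp(-z))


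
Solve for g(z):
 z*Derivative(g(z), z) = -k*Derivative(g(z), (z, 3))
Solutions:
 g(z) = C1 + Integral(C2*airyai(z*(-1/k)^(1/3)) + C3*airybi(z*(-1/k)^(1/3)), z)


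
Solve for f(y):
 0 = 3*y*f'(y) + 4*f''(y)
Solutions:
 f(y) = C1 + C2*erf(sqrt(6)*y/4)


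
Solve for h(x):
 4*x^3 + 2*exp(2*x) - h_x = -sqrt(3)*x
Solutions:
 h(x) = C1 + x^4 + sqrt(3)*x^2/2 + exp(2*x)


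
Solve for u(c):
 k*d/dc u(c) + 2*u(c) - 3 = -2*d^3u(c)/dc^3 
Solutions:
 u(c) = C1*exp(2^(1/3)*c*(k/((-3^(1/3) + 3^(5/6)*I)*(sqrt(3)*sqrt(k^3/2 + 27) + 9)^(1/3)) + 6^(1/3)*(sqrt(3)*sqrt(k^3/2 + 27) + 9)^(1/3)/12 - 2^(1/3)*3^(5/6)*I*(sqrt(3)*sqrt(k^3/2 + 27) + 9)^(1/3)/12)) + C2*exp(2^(1/3)*c*(-k/((3^(1/3) + 3^(5/6)*I)*(sqrt(3)*sqrt(k^3/2 + 27) + 9)^(1/3)) + 6^(1/3)*(sqrt(3)*sqrt(k^3/2 + 27) + 9)^(1/3)/12 + 2^(1/3)*3^(5/6)*I*(sqrt(3)*sqrt(k^3/2 + 27) + 9)^(1/3)/12)) + C3*exp(6^(1/3)*c*(3^(1/3)*k/(sqrt(3)*sqrt(k^3/2 + 27) + 9)^(1/3) - 2^(1/3)*(sqrt(3)*sqrt(k^3/2 + 27) + 9)^(1/3))/6) + 3/2


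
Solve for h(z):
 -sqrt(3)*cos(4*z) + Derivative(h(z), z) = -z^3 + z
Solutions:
 h(z) = C1 - z^4/4 + z^2/2 + sqrt(3)*sin(4*z)/4


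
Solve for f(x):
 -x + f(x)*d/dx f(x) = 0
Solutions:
 f(x) = -sqrt(C1 + x^2)
 f(x) = sqrt(C1 + x^2)


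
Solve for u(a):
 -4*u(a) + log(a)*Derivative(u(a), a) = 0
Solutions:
 u(a) = C1*exp(4*li(a))


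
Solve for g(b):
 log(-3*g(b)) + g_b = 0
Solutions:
 Integral(1/(log(-_y) + log(3)), (_y, g(b))) = C1 - b


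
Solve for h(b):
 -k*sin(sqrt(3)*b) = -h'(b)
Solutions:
 h(b) = C1 - sqrt(3)*k*cos(sqrt(3)*b)/3


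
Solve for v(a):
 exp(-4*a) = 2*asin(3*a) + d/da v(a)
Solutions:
 v(a) = C1 - 2*a*asin(3*a) - 2*sqrt(1 - 9*a^2)/3 - exp(-4*a)/4


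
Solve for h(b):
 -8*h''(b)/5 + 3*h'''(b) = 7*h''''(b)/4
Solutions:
 h(b) = C1 + C2*b + (C3*sin(2*sqrt(55)*b/35) + C4*cos(2*sqrt(55)*b/35))*exp(6*b/7)


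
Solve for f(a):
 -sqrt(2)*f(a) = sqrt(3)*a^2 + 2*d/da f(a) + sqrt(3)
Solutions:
 f(a) = C1*exp(-sqrt(2)*a/2) - sqrt(6)*a^2/2 + 2*sqrt(3)*a - 5*sqrt(6)/2


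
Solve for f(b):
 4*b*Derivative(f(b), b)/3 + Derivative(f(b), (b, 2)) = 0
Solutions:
 f(b) = C1 + C2*erf(sqrt(6)*b/3)


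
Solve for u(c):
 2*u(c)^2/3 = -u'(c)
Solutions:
 u(c) = 3/(C1 + 2*c)


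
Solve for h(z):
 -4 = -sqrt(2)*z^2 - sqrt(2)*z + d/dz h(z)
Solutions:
 h(z) = C1 + sqrt(2)*z^3/3 + sqrt(2)*z^2/2 - 4*z


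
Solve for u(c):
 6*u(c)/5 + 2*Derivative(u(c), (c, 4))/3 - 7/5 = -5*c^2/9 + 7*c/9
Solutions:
 u(c) = -25*c^2/54 + 35*c/54 + (C1*sin(5^(3/4)*sqrt(6)*c/10) + C2*cos(5^(3/4)*sqrt(6)*c/10))*exp(-5^(3/4)*sqrt(6)*c/10) + (C3*sin(5^(3/4)*sqrt(6)*c/10) + C4*cos(5^(3/4)*sqrt(6)*c/10))*exp(5^(3/4)*sqrt(6)*c/10) + 7/6


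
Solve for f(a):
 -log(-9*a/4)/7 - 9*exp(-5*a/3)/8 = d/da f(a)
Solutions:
 f(a) = C1 - a*log(-a)/7 + a*(-2*log(3) + 1 + 2*log(2))/7 + 27*exp(-5*a/3)/40


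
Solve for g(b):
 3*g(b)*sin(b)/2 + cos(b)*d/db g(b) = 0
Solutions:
 g(b) = C1*cos(b)^(3/2)


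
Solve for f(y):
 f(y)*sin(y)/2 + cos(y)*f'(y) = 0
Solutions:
 f(y) = C1*sqrt(cos(y))


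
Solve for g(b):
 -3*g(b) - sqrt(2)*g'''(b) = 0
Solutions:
 g(b) = C3*exp(-2^(5/6)*3^(1/3)*b/2) + (C1*sin(6^(5/6)*b/4) + C2*cos(6^(5/6)*b/4))*exp(2^(5/6)*3^(1/3)*b/4)


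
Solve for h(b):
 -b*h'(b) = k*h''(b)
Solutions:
 h(b) = C1 + C2*sqrt(k)*erf(sqrt(2)*b*sqrt(1/k)/2)


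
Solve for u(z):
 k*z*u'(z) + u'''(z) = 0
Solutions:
 u(z) = C1 + Integral(C2*airyai(z*(-k)^(1/3)) + C3*airybi(z*(-k)^(1/3)), z)


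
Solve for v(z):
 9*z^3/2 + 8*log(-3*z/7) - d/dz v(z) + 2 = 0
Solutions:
 v(z) = C1 + 9*z^4/8 + 8*z*log(-z) + 2*z*(-4*log(7) - 3 + 4*log(3))


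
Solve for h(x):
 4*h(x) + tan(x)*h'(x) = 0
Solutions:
 h(x) = C1/sin(x)^4


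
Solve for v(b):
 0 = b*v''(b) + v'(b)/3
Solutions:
 v(b) = C1 + C2*b^(2/3)


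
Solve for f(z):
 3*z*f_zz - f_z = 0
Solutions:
 f(z) = C1 + C2*z^(4/3)


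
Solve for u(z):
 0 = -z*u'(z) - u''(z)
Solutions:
 u(z) = C1 + C2*erf(sqrt(2)*z/2)


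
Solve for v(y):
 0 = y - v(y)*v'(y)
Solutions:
 v(y) = -sqrt(C1 + y^2)
 v(y) = sqrt(C1 + y^2)


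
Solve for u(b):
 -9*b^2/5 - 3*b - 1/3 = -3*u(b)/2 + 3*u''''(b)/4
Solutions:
 u(b) = C1*exp(-2^(1/4)*b) + C2*exp(2^(1/4)*b) + C3*sin(2^(1/4)*b) + C4*cos(2^(1/4)*b) + 6*b^2/5 + 2*b + 2/9


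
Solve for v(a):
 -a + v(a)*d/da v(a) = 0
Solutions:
 v(a) = -sqrt(C1 + a^2)
 v(a) = sqrt(C1 + a^2)


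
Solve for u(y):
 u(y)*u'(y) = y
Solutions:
 u(y) = -sqrt(C1 + y^2)
 u(y) = sqrt(C1 + y^2)


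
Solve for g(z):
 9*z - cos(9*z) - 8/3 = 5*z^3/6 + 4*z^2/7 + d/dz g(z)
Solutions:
 g(z) = C1 - 5*z^4/24 - 4*z^3/21 + 9*z^2/2 - 8*z/3 - sin(9*z)/9


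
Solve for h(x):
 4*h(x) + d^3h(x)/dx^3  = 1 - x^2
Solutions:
 h(x) = C3*exp(-2^(2/3)*x) - x^2/4 + (C1*sin(2^(2/3)*sqrt(3)*x/2) + C2*cos(2^(2/3)*sqrt(3)*x/2))*exp(2^(2/3)*x/2) + 1/4


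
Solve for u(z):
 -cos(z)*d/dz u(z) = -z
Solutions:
 u(z) = C1 + Integral(z/cos(z), z)


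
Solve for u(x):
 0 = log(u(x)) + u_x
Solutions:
 li(u(x)) = C1 - x


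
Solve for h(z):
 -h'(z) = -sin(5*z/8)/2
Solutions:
 h(z) = C1 - 4*cos(5*z/8)/5


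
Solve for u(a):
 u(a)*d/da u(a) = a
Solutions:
 u(a) = -sqrt(C1 + a^2)
 u(a) = sqrt(C1 + a^2)


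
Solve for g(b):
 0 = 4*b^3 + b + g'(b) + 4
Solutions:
 g(b) = C1 - b^4 - b^2/2 - 4*b


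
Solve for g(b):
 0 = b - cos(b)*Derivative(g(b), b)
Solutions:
 g(b) = C1 + Integral(b/cos(b), b)


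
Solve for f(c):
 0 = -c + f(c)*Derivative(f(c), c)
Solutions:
 f(c) = -sqrt(C1 + c^2)
 f(c) = sqrt(C1 + c^2)


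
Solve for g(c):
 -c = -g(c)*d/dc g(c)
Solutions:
 g(c) = -sqrt(C1 + c^2)
 g(c) = sqrt(C1 + c^2)


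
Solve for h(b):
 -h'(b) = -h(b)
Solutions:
 h(b) = C1*exp(b)


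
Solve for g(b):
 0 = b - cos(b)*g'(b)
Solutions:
 g(b) = C1 + Integral(b/cos(b), b)


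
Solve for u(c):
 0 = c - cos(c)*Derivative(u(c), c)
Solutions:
 u(c) = C1 + Integral(c/cos(c), c)


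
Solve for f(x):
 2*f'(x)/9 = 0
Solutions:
 f(x) = C1


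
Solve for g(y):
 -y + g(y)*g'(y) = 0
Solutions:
 g(y) = -sqrt(C1 + y^2)
 g(y) = sqrt(C1 + y^2)


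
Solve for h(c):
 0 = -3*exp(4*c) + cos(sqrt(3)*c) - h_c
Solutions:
 h(c) = C1 - 3*exp(4*c)/4 + sqrt(3)*sin(sqrt(3)*c)/3


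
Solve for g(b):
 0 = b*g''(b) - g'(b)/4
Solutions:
 g(b) = C1 + C2*b^(5/4)


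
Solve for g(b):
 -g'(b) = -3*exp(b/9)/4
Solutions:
 g(b) = C1 + 27*exp(b/9)/4


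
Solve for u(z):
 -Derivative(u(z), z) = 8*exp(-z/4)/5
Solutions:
 u(z) = C1 + 32*exp(-z/4)/5


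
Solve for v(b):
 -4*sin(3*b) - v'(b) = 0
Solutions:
 v(b) = C1 + 4*cos(3*b)/3


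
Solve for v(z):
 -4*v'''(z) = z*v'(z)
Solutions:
 v(z) = C1 + Integral(C2*airyai(-2^(1/3)*z/2) + C3*airybi(-2^(1/3)*z/2), z)


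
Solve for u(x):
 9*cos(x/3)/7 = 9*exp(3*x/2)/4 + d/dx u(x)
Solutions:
 u(x) = C1 - 3*exp(3*x/2)/2 + 27*sin(x/3)/7


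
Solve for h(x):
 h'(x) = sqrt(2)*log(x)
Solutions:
 h(x) = C1 + sqrt(2)*x*log(x) - sqrt(2)*x


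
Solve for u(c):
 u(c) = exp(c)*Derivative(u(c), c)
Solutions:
 u(c) = C1*exp(-exp(-c))


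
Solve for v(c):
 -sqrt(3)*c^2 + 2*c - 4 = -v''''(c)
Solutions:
 v(c) = C1 + C2*c + C3*c^2 + C4*c^3 + sqrt(3)*c^6/360 - c^5/60 + c^4/6


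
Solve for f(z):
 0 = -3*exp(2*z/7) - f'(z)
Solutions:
 f(z) = C1 - 21*exp(2*z/7)/2


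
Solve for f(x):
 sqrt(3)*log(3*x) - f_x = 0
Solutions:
 f(x) = C1 + sqrt(3)*x*log(x) - sqrt(3)*x + sqrt(3)*x*log(3)


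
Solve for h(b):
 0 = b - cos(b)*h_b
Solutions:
 h(b) = C1 + Integral(b/cos(b), b)


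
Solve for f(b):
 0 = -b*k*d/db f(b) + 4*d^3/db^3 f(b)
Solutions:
 f(b) = C1 + Integral(C2*airyai(2^(1/3)*b*k^(1/3)/2) + C3*airybi(2^(1/3)*b*k^(1/3)/2), b)


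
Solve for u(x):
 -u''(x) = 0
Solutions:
 u(x) = C1 + C2*x


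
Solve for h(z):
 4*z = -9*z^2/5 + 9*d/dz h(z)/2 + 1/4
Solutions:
 h(z) = C1 + 2*z^3/15 + 4*z^2/9 - z/18


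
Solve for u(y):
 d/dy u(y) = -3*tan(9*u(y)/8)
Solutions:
 u(y) = -8*asin(C1*exp(-27*y/8))/9 + 8*pi/9
 u(y) = 8*asin(C1*exp(-27*y/8))/9


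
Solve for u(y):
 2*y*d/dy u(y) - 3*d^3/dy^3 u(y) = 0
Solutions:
 u(y) = C1 + Integral(C2*airyai(2^(1/3)*3^(2/3)*y/3) + C3*airybi(2^(1/3)*3^(2/3)*y/3), y)


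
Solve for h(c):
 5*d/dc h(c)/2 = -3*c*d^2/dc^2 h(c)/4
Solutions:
 h(c) = C1 + C2/c^(7/3)


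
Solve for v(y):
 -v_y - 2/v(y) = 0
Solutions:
 v(y) = -sqrt(C1 - 4*y)
 v(y) = sqrt(C1 - 4*y)


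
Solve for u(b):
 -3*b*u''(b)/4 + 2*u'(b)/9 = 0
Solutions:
 u(b) = C1 + C2*b^(35/27)


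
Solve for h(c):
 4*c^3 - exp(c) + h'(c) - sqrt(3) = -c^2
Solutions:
 h(c) = C1 - c^4 - c^3/3 + sqrt(3)*c + exp(c)


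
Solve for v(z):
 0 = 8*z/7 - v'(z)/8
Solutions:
 v(z) = C1 + 32*z^2/7


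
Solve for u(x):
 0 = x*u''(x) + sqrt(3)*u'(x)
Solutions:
 u(x) = C1 + C2*x^(1 - sqrt(3))


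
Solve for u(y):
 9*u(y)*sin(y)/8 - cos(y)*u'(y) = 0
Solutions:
 u(y) = C1/cos(y)^(9/8)


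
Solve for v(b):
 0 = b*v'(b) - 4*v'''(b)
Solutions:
 v(b) = C1 + Integral(C2*airyai(2^(1/3)*b/2) + C3*airybi(2^(1/3)*b/2), b)


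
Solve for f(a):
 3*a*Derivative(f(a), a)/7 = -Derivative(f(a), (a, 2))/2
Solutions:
 f(a) = C1 + C2*erf(sqrt(21)*a/7)


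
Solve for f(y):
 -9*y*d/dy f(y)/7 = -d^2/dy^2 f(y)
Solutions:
 f(y) = C1 + C2*erfi(3*sqrt(14)*y/14)


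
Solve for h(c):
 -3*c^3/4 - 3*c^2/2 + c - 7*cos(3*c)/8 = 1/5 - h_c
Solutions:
 h(c) = C1 + 3*c^4/16 + c^3/2 - c^2/2 + c/5 + 7*sin(3*c)/24


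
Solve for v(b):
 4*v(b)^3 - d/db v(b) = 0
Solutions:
 v(b) = -sqrt(2)*sqrt(-1/(C1 + 4*b))/2
 v(b) = sqrt(2)*sqrt(-1/(C1 + 4*b))/2


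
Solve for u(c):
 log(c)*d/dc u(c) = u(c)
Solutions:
 u(c) = C1*exp(li(c))


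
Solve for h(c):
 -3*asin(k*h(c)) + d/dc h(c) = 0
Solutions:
 Integral(1/asin(_y*k), (_y, h(c))) = C1 + 3*c


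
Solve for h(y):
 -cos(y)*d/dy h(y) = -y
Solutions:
 h(y) = C1 + Integral(y/cos(y), y)


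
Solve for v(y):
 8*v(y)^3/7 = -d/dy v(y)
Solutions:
 v(y) = -sqrt(14)*sqrt(-1/(C1 - 8*y))/2
 v(y) = sqrt(14)*sqrt(-1/(C1 - 8*y))/2


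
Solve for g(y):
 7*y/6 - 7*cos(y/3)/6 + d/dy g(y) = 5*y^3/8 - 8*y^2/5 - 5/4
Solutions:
 g(y) = C1 + 5*y^4/32 - 8*y^3/15 - 7*y^2/12 - 5*y/4 + 7*sin(y/3)/2


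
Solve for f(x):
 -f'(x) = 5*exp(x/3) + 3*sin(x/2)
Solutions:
 f(x) = C1 - 15*exp(x/3) + 6*cos(x/2)


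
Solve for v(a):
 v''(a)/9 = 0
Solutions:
 v(a) = C1 + C2*a


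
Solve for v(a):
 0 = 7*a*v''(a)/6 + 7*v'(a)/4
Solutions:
 v(a) = C1 + C2/sqrt(a)


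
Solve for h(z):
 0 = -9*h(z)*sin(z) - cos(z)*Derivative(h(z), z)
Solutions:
 h(z) = C1*cos(z)^9


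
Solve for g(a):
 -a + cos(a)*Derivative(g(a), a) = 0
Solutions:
 g(a) = C1 + Integral(a/cos(a), a)


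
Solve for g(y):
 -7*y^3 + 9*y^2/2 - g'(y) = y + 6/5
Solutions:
 g(y) = C1 - 7*y^4/4 + 3*y^3/2 - y^2/2 - 6*y/5


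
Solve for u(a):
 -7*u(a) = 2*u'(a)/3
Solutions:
 u(a) = C1*exp(-21*a/2)


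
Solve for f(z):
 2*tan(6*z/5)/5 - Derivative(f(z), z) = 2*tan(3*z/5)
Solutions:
 f(z) = C1 + 10*log(cos(3*z/5))/3 - log(cos(6*z/5))/3


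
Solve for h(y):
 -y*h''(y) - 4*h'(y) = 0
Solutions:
 h(y) = C1 + C2/y^3


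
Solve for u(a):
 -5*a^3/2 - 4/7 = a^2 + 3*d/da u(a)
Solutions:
 u(a) = C1 - 5*a^4/24 - a^3/9 - 4*a/21


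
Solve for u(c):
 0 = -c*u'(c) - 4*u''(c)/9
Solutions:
 u(c) = C1 + C2*erf(3*sqrt(2)*c/4)


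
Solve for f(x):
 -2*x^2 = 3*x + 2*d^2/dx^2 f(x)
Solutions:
 f(x) = C1 + C2*x - x^4/12 - x^3/4


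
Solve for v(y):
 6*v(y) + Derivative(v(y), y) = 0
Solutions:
 v(y) = C1*exp(-6*y)


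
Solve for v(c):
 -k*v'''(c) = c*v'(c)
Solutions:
 v(c) = C1 + Integral(C2*airyai(c*(-1/k)^(1/3)) + C3*airybi(c*(-1/k)^(1/3)), c)


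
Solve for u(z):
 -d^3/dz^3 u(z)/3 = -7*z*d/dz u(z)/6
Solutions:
 u(z) = C1 + Integral(C2*airyai(2^(2/3)*7^(1/3)*z/2) + C3*airybi(2^(2/3)*7^(1/3)*z/2), z)


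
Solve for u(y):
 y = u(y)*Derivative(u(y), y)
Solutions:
 u(y) = -sqrt(C1 + y^2)
 u(y) = sqrt(C1 + y^2)


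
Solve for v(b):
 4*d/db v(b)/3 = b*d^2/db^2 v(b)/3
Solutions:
 v(b) = C1 + C2*b^5


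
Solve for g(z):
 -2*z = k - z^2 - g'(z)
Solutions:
 g(z) = C1 + k*z - z^3/3 + z^2


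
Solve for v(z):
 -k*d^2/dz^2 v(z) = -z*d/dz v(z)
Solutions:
 v(z) = C1 + C2*erf(sqrt(2)*z*sqrt(-1/k)/2)/sqrt(-1/k)


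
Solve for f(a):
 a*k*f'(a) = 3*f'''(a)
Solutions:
 f(a) = C1 + Integral(C2*airyai(3^(2/3)*a*k^(1/3)/3) + C3*airybi(3^(2/3)*a*k^(1/3)/3), a)


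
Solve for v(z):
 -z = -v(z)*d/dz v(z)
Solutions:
 v(z) = -sqrt(C1 + z^2)
 v(z) = sqrt(C1 + z^2)


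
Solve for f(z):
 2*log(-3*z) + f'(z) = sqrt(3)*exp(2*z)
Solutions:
 f(z) = C1 - 2*z*log(-z) + 2*z*(1 - log(3)) + sqrt(3)*exp(2*z)/2


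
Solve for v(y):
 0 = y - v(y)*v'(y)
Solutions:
 v(y) = -sqrt(C1 + y^2)
 v(y) = sqrt(C1 + y^2)


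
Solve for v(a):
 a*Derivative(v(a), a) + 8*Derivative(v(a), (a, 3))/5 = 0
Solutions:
 v(a) = C1 + Integral(C2*airyai(-5^(1/3)*a/2) + C3*airybi(-5^(1/3)*a/2), a)


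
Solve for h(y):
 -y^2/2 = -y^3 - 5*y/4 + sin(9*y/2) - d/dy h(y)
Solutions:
 h(y) = C1 - y^4/4 + y^3/6 - 5*y^2/8 - 2*cos(9*y/2)/9


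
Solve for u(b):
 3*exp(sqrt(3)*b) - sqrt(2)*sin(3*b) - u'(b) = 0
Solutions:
 u(b) = C1 + sqrt(3)*exp(sqrt(3)*b) + sqrt(2)*cos(3*b)/3


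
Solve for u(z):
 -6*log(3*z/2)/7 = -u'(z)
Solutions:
 u(z) = C1 + 6*z*log(z)/7 - 6*z/7 - 6*z*log(2)/7 + 6*z*log(3)/7


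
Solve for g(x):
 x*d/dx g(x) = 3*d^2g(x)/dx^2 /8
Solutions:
 g(x) = C1 + C2*erfi(2*sqrt(3)*x/3)


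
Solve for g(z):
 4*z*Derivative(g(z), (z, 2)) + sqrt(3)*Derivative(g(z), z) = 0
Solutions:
 g(z) = C1 + C2*z^(1 - sqrt(3)/4)


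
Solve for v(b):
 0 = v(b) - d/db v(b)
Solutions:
 v(b) = C1*exp(b)


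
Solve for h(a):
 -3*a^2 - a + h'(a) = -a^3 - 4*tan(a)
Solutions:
 h(a) = C1 - a^4/4 + a^3 + a^2/2 + 4*log(cos(a))


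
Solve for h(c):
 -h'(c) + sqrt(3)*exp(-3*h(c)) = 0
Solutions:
 h(c) = log(C1 + 3*sqrt(3)*c)/3
 h(c) = log((-3^(1/3) - 3^(5/6)*I)*(C1 + sqrt(3)*c)^(1/3)/2)
 h(c) = log((-3^(1/3) + 3^(5/6)*I)*(C1 + sqrt(3)*c)^(1/3)/2)


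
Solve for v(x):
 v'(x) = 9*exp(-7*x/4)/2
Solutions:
 v(x) = C1 - 18*exp(-7*x/4)/7


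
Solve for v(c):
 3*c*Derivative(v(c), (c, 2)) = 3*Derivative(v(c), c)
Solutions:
 v(c) = C1 + C2*c^2


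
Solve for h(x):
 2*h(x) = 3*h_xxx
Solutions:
 h(x) = C3*exp(2^(1/3)*3^(2/3)*x/3) + (C1*sin(2^(1/3)*3^(1/6)*x/2) + C2*cos(2^(1/3)*3^(1/6)*x/2))*exp(-2^(1/3)*3^(2/3)*x/6)


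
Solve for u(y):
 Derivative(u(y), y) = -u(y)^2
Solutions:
 u(y) = 1/(C1 + y)


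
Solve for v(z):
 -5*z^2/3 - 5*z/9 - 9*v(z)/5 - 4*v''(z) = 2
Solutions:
 v(z) = C1*sin(3*sqrt(5)*z/10) + C2*cos(3*sqrt(5)*z/10) - 25*z^2/27 - 25*z/81 + 730/243


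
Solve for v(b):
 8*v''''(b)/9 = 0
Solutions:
 v(b) = C1 + C2*b + C3*b^2 + C4*b^3


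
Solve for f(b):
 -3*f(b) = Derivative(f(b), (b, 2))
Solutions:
 f(b) = C1*sin(sqrt(3)*b) + C2*cos(sqrt(3)*b)


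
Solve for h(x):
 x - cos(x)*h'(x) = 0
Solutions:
 h(x) = C1 + Integral(x/cos(x), x)


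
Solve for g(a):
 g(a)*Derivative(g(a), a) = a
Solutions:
 g(a) = -sqrt(C1 + a^2)
 g(a) = sqrt(C1 + a^2)


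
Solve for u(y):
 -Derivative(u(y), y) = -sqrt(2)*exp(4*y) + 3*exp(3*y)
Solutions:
 u(y) = C1 + sqrt(2)*exp(4*y)/4 - exp(3*y)


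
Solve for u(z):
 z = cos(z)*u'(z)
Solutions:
 u(z) = C1 + Integral(z/cos(z), z)


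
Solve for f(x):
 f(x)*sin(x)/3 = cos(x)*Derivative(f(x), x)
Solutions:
 f(x) = C1/cos(x)^(1/3)


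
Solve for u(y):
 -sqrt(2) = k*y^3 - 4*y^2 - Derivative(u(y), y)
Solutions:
 u(y) = C1 + k*y^4/4 - 4*y^3/3 + sqrt(2)*y


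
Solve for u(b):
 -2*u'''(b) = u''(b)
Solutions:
 u(b) = C1 + C2*b + C3*exp(-b/2)


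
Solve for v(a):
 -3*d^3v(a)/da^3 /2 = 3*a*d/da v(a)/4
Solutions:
 v(a) = C1 + Integral(C2*airyai(-2^(2/3)*a/2) + C3*airybi(-2^(2/3)*a/2), a)


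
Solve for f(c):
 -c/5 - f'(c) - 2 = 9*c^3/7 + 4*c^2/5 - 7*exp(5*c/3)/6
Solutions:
 f(c) = C1 - 9*c^4/28 - 4*c^3/15 - c^2/10 - 2*c + 7*exp(5*c/3)/10


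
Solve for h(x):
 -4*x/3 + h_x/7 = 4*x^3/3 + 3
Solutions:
 h(x) = C1 + 7*x^4/3 + 14*x^2/3 + 21*x


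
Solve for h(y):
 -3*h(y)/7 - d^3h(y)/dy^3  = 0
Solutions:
 h(y) = C3*exp(-3^(1/3)*7^(2/3)*y/7) + (C1*sin(3^(5/6)*7^(2/3)*y/14) + C2*cos(3^(5/6)*7^(2/3)*y/14))*exp(3^(1/3)*7^(2/3)*y/14)


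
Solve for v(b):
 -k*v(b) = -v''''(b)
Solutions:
 v(b) = C1*exp(-b*k^(1/4)) + C2*exp(b*k^(1/4)) + C3*exp(-I*b*k^(1/4)) + C4*exp(I*b*k^(1/4))


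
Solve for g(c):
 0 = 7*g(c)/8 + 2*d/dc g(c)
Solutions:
 g(c) = C1*exp(-7*c/16)


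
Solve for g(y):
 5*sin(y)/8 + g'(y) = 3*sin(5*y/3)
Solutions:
 g(y) = C1 + 5*cos(y)/8 - 9*cos(5*y/3)/5


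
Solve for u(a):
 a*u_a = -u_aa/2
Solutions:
 u(a) = C1 + C2*erf(a)


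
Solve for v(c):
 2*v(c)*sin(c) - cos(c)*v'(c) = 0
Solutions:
 v(c) = C1/cos(c)^2


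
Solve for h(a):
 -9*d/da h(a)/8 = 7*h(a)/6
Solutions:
 h(a) = C1*exp(-28*a/27)


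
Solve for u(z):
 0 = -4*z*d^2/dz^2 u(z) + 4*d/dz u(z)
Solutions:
 u(z) = C1 + C2*z^2


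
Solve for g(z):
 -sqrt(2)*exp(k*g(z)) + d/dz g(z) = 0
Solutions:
 g(z) = Piecewise((log(-1/(C1*k + sqrt(2)*k*z))/k, Ne(k, 0)), (nan, True))
 g(z) = Piecewise((C1 + sqrt(2)*z, Eq(k, 0)), (nan, True))


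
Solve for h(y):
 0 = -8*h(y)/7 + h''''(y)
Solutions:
 h(y) = C1*exp(-14^(3/4)*y/7) + C2*exp(14^(3/4)*y/7) + C3*sin(14^(3/4)*y/7) + C4*cos(14^(3/4)*y/7)


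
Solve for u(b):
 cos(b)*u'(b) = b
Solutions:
 u(b) = C1 + Integral(b/cos(b), b)


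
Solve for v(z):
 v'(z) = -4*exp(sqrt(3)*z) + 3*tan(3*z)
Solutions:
 v(z) = C1 - 4*sqrt(3)*exp(sqrt(3)*z)/3 - log(cos(3*z))


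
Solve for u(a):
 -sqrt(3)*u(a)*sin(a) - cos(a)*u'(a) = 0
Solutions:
 u(a) = C1*cos(a)^(sqrt(3))


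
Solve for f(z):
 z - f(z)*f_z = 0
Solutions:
 f(z) = -sqrt(C1 + z^2)
 f(z) = sqrt(C1 + z^2)


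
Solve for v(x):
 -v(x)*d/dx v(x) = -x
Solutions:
 v(x) = -sqrt(C1 + x^2)
 v(x) = sqrt(C1 + x^2)


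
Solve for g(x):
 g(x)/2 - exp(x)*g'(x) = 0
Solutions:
 g(x) = C1*exp(-exp(-x)/2)


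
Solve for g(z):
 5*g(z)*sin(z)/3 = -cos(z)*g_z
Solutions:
 g(z) = C1*cos(z)^(5/3)


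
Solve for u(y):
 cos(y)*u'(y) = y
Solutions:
 u(y) = C1 + Integral(y/cos(y), y)


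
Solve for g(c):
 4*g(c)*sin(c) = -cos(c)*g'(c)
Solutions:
 g(c) = C1*cos(c)^4


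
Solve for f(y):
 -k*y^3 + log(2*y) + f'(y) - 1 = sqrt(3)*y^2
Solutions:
 f(y) = C1 + k*y^4/4 + sqrt(3)*y^3/3 - y*log(y) - y*log(2) + 2*y


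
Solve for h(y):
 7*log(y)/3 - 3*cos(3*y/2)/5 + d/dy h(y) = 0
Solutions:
 h(y) = C1 - 7*y*log(y)/3 + 7*y/3 + 2*sin(3*y/2)/5


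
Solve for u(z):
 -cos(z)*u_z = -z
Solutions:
 u(z) = C1 + Integral(z/cos(z), z)


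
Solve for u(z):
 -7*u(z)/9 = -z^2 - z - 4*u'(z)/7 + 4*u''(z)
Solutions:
 u(z) = 9*z^2/7 + 1089*z/343 + (C1*sin(sqrt(334)*z/42) + C2*cos(sqrt(334)*z/42))*exp(z/14) - 183060/16807


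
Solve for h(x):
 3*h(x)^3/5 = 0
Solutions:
 h(x) = 0


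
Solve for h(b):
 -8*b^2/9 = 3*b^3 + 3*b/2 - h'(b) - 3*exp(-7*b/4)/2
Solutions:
 h(b) = C1 + 3*b^4/4 + 8*b^3/27 + 3*b^2/4 + 6*exp(-7*b/4)/7


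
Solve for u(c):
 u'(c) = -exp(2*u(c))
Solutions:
 u(c) = log(-sqrt(-1/(C1 - c))) - log(2)/2
 u(c) = log(-1/(C1 - c))/2 - log(2)/2


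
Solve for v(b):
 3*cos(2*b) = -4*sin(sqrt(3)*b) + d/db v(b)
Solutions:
 v(b) = C1 + 3*sin(2*b)/2 - 4*sqrt(3)*cos(sqrt(3)*b)/3


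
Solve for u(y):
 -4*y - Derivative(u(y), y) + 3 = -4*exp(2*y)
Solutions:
 u(y) = C1 - 2*y^2 + 3*y + 2*exp(2*y)


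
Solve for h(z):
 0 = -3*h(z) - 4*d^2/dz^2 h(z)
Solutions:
 h(z) = C1*sin(sqrt(3)*z/2) + C2*cos(sqrt(3)*z/2)


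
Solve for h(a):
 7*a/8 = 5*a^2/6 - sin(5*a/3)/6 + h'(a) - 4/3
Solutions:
 h(a) = C1 - 5*a^3/18 + 7*a^2/16 + 4*a/3 - cos(5*a/3)/10


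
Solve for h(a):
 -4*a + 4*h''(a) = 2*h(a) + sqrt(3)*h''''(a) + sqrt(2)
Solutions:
 h(a) = C1*exp(-sqrt(3)*a*sqrt(-sqrt(6)*sqrt(2 - sqrt(3)) + 2*sqrt(3))/3) + C2*exp(sqrt(3)*a*sqrt(-sqrt(6)*sqrt(2 - sqrt(3)) + 2*sqrt(3))/3) + C3*exp(-sqrt(3)*a*sqrt(sqrt(6)*sqrt(2 - sqrt(3)) + 2*sqrt(3))/3) + C4*exp(sqrt(3)*a*sqrt(sqrt(6)*sqrt(2 - sqrt(3)) + 2*sqrt(3))/3) - 2*a - sqrt(2)/2


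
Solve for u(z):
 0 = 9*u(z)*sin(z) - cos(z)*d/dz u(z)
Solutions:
 u(z) = C1/cos(z)^9


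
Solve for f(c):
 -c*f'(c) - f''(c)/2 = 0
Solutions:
 f(c) = C1 + C2*erf(c)


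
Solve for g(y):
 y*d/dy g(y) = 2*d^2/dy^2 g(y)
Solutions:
 g(y) = C1 + C2*erfi(y/2)


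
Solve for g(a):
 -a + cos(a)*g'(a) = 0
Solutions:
 g(a) = C1 + Integral(a/cos(a), a)


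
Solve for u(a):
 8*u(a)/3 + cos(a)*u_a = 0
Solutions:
 u(a) = C1*(sin(a) - 1)^(4/3)/(sin(a) + 1)^(4/3)


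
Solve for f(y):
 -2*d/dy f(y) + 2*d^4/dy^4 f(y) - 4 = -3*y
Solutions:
 f(y) = C1 + C4*exp(y) + 3*y^2/4 - 2*y + (C2*sin(sqrt(3)*y/2) + C3*cos(sqrt(3)*y/2))*exp(-y/2)


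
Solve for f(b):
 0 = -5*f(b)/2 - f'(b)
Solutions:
 f(b) = C1*exp(-5*b/2)


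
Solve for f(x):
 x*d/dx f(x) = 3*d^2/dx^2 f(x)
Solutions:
 f(x) = C1 + C2*erfi(sqrt(6)*x/6)


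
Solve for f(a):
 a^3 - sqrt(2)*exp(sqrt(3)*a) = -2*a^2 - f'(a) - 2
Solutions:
 f(a) = C1 - a^4/4 - 2*a^3/3 - 2*a + sqrt(6)*exp(sqrt(3)*a)/3


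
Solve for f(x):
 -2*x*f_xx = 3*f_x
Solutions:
 f(x) = C1 + C2/sqrt(x)


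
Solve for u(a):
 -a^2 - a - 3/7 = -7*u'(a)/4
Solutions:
 u(a) = C1 + 4*a^3/21 + 2*a^2/7 + 12*a/49


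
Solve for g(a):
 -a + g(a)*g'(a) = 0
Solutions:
 g(a) = -sqrt(C1 + a^2)
 g(a) = sqrt(C1 + a^2)


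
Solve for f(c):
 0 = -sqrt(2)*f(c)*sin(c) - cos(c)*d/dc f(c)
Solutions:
 f(c) = C1*cos(c)^(sqrt(2))


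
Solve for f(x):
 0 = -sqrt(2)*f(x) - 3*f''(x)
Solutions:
 f(x) = C1*sin(2^(1/4)*sqrt(3)*x/3) + C2*cos(2^(1/4)*sqrt(3)*x/3)


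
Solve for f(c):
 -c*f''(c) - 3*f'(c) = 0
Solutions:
 f(c) = C1 + C2/c^2


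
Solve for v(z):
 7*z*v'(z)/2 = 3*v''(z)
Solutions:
 v(z) = C1 + C2*erfi(sqrt(21)*z/6)


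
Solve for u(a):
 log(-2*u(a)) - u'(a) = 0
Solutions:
 -Integral(1/(log(-_y) + log(2)), (_y, u(a))) = C1 - a


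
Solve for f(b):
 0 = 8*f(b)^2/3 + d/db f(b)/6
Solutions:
 f(b) = 1/(C1 + 16*b)


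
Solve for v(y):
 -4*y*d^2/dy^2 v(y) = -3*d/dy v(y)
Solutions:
 v(y) = C1 + C2*y^(7/4)


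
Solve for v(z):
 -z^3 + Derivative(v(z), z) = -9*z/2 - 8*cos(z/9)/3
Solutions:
 v(z) = C1 + z^4/4 - 9*z^2/4 - 24*sin(z/9)


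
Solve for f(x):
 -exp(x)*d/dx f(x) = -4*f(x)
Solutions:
 f(x) = C1*exp(-4*exp(-x))


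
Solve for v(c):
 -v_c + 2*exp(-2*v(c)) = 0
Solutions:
 v(c) = log(-sqrt(C1 + 4*c))
 v(c) = log(C1 + 4*c)/2


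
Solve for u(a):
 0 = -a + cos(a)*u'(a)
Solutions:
 u(a) = C1 + Integral(a/cos(a), a)


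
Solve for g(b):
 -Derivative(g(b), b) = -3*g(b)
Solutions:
 g(b) = C1*exp(3*b)


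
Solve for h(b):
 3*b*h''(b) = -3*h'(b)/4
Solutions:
 h(b) = C1 + C2*b^(3/4)


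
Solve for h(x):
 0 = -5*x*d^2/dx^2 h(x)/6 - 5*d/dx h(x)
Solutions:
 h(x) = C1 + C2/x^5


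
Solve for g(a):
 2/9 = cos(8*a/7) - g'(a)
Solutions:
 g(a) = C1 - 2*a/9 + 7*sin(8*a/7)/8


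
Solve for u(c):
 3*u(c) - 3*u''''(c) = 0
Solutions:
 u(c) = C1*exp(-c) + C2*exp(c) + C3*sin(c) + C4*cos(c)


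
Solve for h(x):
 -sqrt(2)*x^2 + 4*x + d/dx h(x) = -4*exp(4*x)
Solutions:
 h(x) = C1 + sqrt(2)*x^3/3 - 2*x^2 - exp(4*x)


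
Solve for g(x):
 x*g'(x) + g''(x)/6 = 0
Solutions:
 g(x) = C1 + C2*erf(sqrt(3)*x)


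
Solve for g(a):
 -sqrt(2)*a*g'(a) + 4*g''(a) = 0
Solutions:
 g(a) = C1 + C2*erfi(2^(3/4)*a/4)


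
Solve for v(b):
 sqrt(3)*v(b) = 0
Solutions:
 v(b) = 0


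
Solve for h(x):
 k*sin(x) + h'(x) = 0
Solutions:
 h(x) = C1 + k*cos(x)


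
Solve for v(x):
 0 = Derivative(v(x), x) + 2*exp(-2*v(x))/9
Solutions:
 v(x) = log(-sqrt(C1 - 4*x)) - log(3)
 v(x) = log(C1 - 4*x)/2 - log(3)


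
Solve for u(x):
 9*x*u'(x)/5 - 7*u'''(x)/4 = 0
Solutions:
 u(x) = C1 + Integral(C2*airyai(210^(2/3)*x/35) + C3*airybi(210^(2/3)*x/35), x)


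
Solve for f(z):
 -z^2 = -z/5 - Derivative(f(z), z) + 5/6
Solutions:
 f(z) = C1 + z^3/3 - z^2/10 + 5*z/6


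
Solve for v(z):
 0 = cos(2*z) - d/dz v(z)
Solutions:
 v(z) = C1 + sin(2*z)/2


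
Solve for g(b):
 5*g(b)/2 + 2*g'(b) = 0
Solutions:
 g(b) = C1*exp(-5*b/4)


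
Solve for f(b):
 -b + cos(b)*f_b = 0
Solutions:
 f(b) = C1 + Integral(b/cos(b), b)


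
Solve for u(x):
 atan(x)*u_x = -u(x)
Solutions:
 u(x) = C1*exp(-Integral(1/atan(x), x))


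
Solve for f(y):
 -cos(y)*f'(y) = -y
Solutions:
 f(y) = C1 + Integral(y/cos(y), y)


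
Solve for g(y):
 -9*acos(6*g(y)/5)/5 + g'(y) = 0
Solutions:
 Integral(1/acos(6*_y/5), (_y, g(y))) = C1 + 9*y/5


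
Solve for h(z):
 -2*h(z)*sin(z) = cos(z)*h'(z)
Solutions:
 h(z) = C1*cos(z)^2


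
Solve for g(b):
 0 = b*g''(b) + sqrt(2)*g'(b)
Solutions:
 g(b) = C1 + C2*b^(1 - sqrt(2))


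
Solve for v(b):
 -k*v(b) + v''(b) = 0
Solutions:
 v(b) = C1*exp(-b*sqrt(k)) + C2*exp(b*sqrt(k))


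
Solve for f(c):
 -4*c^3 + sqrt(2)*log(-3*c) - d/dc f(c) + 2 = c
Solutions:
 f(c) = C1 - c^4 - c^2/2 + sqrt(2)*c*log(-c) + c*(-sqrt(2) + sqrt(2)*log(3) + 2)


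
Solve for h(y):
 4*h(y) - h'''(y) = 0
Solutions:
 h(y) = C3*exp(2^(2/3)*y) + (C1*sin(2^(2/3)*sqrt(3)*y/2) + C2*cos(2^(2/3)*sqrt(3)*y/2))*exp(-2^(2/3)*y/2)


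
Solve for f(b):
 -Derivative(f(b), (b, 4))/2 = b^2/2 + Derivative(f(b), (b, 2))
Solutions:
 f(b) = C1 + C2*b + C3*sin(sqrt(2)*b) + C4*cos(sqrt(2)*b) - b^4/24 + b^2/4


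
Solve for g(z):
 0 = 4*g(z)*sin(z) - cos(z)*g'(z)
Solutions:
 g(z) = C1/cos(z)^4


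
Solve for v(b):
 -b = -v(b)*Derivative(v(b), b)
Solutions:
 v(b) = -sqrt(C1 + b^2)
 v(b) = sqrt(C1 + b^2)


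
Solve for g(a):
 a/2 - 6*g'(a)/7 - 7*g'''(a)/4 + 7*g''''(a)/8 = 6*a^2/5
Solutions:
 g(a) = C1 + C2*exp(a*(-7^(1/3)*(9*sqrt(179) + 130)^(1/3) - 7*7^(2/3)/(9*sqrt(179) + 130)^(1/3) + 14)/21)*sin(sqrt(3)*7^(1/3)*a*(-(9*sqrt(179) + 130)^(1/3) + 7*7^(1/3)/(9*sqrt(179) + 130)^(1/3))/21) + C3*exp(a*(-7^(1/3)*(9*sqrt(179) + 130)^(1/3) - 7*7^(2/3)/(9*sqrt(179) + 130)^(1/3) + 14)/21)*cos(sqrt(3)*7^(1/3)*a*(-(9*sqrt(179) + 130)^(1/3) + 7*7^(1/3)/(9*sqrt(179) + 130)^(1/3))/21) + C4*exp(2*a*(7*7^(2/3)/(9*sqrt(179) + 130)^(1/3) + 7 + 7^(1/3)*(9*sqrt(179) + 130)^(1/3))/21) - 7*a^3/15 + 7*a^2/24 + 343*a/60


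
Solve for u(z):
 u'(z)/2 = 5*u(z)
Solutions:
 u(z) = C1*exp(10*z)


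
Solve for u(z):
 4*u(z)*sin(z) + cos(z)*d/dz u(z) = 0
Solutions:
 u(z) = C1*cos(z)^4


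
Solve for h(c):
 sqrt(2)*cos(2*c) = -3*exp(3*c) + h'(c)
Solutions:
 h(c) = C1 + exp(3*c) + sqrt(2)*sin(2*c)/2


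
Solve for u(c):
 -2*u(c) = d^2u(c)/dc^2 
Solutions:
 u(c) = C1*sin(sqrt(2)*c) + C2*cos(sqrt(2)*c)
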